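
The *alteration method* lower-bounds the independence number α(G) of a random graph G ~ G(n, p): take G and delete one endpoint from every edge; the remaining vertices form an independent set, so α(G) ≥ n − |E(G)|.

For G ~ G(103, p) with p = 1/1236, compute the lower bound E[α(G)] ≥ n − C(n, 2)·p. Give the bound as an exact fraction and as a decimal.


E[|E(G)|] = C(103, 2)·p = 5253 · (1/1236) = 17/4.
E[α(G)] ≥ n − E[|E(G)|] = 103 − 17/4 = 395/4.
Numerically: ≈ 98.750.
(This is only a lower bound; the true E[α(G)] may be larger.)

E[α(G)] ≥ 395/4 ≈ 98.750.


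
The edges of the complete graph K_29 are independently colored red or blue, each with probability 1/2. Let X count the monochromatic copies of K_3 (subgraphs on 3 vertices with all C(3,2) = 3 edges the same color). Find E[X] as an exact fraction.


Let X = Σ_S X_S over the C(29, 3) = 3654 subsets S of size 3, where X_S = 1 if the K_3 on S is monochromatic.
For a fixed S, the K_3 on S has C(3, 2) = 3 edges. P[all 3 edges red] = (1/2)^3, and likewise for blue, so P[monochromatic] = 2·(1/2)^3 = 2^{1 − 3} = 1/4.
By linearity: E[X] = C(29, 3) · 2^{1 − 3} = 3654 · 1/4 = 1827/2.
Numerically: E[X] ≈ 913.50000.

E[X] = C(29,3)·2^(1−C(3,2)) = 1827/2 ≈ 913.50000.


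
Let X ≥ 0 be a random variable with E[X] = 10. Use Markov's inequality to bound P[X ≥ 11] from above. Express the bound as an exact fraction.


μ = E[X] = 10, a = 11.
Markov: P[X ≥ 11] ≤ μ/a = (10)/11 = 10/11.
Numerically: ≈ 0.909091.
(Since a = 11 > μ = 10.000000, the bound 10/11 is < 1 and informative.)

P[X ≥ 11] ≤ 10/11 ≈ 0.909091.


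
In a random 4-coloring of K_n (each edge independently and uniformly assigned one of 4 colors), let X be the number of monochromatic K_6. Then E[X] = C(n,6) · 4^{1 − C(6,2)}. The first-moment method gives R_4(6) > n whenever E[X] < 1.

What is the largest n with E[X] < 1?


We need C(n, 6) · 4^{1 − 15} < 1, i.e. C(n, 6) < 4^{15 − 1} = 268435456.
Check values of n near the boundary:
  n = 77: C(77, 6) = 237093780; 237093780 < 268435456? YES
  n = 78: C(78, 6) = 256851595; 256851595 < 268435456? YES
  n = 79: C(79, 6) = 277962685; 277962685 < 268435456? NO
The largest n with C(n, 6) < 268435456 is n = 78 (where E[X] = 256851595/268435456 ≈ 0.9568468). Hence R_4(6) > 78, i.e. R_4(6) ≥ 79.

Largest n = 78; hence R_4(6) > 78.


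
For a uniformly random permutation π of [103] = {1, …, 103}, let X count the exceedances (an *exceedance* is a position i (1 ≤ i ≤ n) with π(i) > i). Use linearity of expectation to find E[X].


Write X = Σ_{i=1}^{103} X_i, where X_i = 1_{π(i) > i}.
For each fixed i, π(i) is uniform over {1, …, 103} (marginal of a uniform permutation), so P[π(i) > i] = (n − i)/n. Summing: Σ_{i=1}^{103} (n − i)/n = (0 + 1 + … + 102)/103 = 103(103 − 1)/(2·103) = (103 − 1)/2.
Hence E[X] = Σ_{i=1}^{103} (103 − i)/103 = 51 ≈ 51.000.

E[X] = 51 = 51.000.


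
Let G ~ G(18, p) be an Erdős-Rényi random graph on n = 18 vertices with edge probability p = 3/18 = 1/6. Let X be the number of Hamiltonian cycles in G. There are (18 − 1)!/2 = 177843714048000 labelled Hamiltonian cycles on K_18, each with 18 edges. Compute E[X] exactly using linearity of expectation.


K_18 has (18 − 1)!/2 = 177843714048000 labelled Hamiltonian cycles.
For each such Hamiltonian cycle H, let X_H = 1 if all 18 edges of H are present in G. Then P[X_H = 1] = p^{18} = (1/6)^{18} = 1/101559956668416.
Summing the indicators: E[X] = Σ_H E[X_H] = 177843714048000 · p^{18} = 177843714048000 · 1/101559956668416 = 14889875/8503056.
Numerically: E[X] ≈ 1.751.

E[X] = 177843714048000 · (1/6)^{18} = 14889875/8503056 ≈ 1.751.


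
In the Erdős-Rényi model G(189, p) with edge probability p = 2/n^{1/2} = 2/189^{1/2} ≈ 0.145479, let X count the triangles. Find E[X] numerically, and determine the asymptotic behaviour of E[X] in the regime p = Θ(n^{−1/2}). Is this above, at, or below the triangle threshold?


Number of potential triangles: C(189, 3) = 1107414.
Each occurs with probability p³ ≈ (0.145479)³ ≈ 3.07891203e-03.
By linearity: E[X] = C(189, 3)·p³ ≈ 1107414 · 3.07891203e-03 ≈ 3409.630289.
Since α = 1/2 < 1, p = c/n^{1/2} ≫ 1/n is above the triangle threshold p ~ 1/n. Asymptotically E[X] ~ (c³/6)·n^{3(1−α)} = (2³/6)·n^{1.5} → ∞; triangles are abundant w.h.p.

E[X] ≈ 3409.630289; in regime p = Θ(1/n^{1/2}) E[X] diverges (above the triangle threshold p ~ 1/n).


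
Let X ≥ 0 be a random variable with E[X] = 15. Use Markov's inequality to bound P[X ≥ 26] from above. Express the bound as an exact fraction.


μ = E[X] = 15, a = 26.
Markov: P[X ≥ 26] ≤ μ/a = (15)/26 = 15/26.
Numerically: ≈ 0.577.
(Since a = 26 > μ = 15.000, the bound 15/26 is < 1 and informative.)

P[X ≥ 26] ≤ 15/26 ≈ 0.577.


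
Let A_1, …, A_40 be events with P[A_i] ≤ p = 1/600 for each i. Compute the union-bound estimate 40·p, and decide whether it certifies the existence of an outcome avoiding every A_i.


Union bound: P[∪_{i=1}^{40} A_i] ≤ Σ_i P[A_i] ≤ 40·p = 40·(1/600) = 1/15.
Numerically: 1/15 ≈ 0.066667.
Is 1/15 < 1? YES.
Since P[∪ A_i] ≤ 1/15 < 1, the complement has P[∩ A_i^c] ≥ 1 − 1/15 = 14/15 > 0, so some outcome avoids every A_i.

40·p = 1/15 ≈ 0.066667; existence CERTIFIED by the union bound.


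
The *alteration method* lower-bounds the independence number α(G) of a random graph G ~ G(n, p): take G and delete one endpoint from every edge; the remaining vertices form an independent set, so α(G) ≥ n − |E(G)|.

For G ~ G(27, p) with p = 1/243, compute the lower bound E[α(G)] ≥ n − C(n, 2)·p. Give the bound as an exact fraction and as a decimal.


E[|E(G)|] = C(27, 2)·p = 351 · (1/243) = 13/9.
E[α(G)] ≥ n − E[|E(G)|] = 27 − 13/9 = 230/9.
Numerically: ≈ 25.55556.
(This is only a lower bound; the true E[α(G)] may be larger.)

E[α(G)] ≥ 230/9 ≈ 25.55556.


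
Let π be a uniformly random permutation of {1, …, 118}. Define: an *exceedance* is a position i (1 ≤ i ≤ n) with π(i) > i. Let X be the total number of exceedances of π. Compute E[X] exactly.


Write X = Σ_{i=1}^{118} X_i, where X_i = 1_{π(i) > i}.
For each fixed i, π(i) is uniform over {1, …, 118} (marginal of a uniform permutation), so P[π(i) > i] = (n − i)/n. Summing: Σ_{i=1}^{118} (n − i)/n = (0 + 1 + … + 117)/118 = 118(118 − 1)/(2·118) = (118 − 1)/2.
Hence E[X] = Σ_{i=1}^{118} (118 − i)/118 = 117/2 ≈ 58.500.

E[X] = 117/2 = 58.500.


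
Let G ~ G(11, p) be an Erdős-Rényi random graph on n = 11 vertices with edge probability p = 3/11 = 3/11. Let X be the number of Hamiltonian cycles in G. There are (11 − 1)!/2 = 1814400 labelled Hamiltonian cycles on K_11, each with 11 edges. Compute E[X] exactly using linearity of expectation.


K_11 has (11 − 1)!/2 = 1814400 labelled Hamiltonian cycles.
For each such Hamiltonian cycle H, let X_H = 1 if all 11 edges of H are present in G. Then P[X_H = 1] = p^{11} = (3/11)^{11} = 177147/285311670611.
By linearity: E[X] = Σ_H E[X_H] = 1814400 · p^{11} = 1814400 · 177147/285311670611 = 321415516800/285311670611.
Numerically: E[X] ≈ 1.13.

E[X] = 1814400 · (3/11)^{11} = 321415516800/285311670611 ≈ 1.13.


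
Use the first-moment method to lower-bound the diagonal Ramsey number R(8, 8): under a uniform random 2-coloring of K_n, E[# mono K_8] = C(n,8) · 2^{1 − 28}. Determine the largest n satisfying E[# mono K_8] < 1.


We need C(n, 8) · 2^{1 − 28} < 1, i.e. C(n, 8) < 2^{28 − 1} = 134217728.
Check values of n near the boundary:
  n = 41: C(41, 8) = 95548245; 95548245 < 134217728? YES
  n = 42: C(42, 8) = 118030185; 118030185 < 134217728? YES
  n = 43: C(43, 8) = 145008513; 145008513 < 134217728? NO
  n = 44: C(44, 8) = 177232627; 177232627 < 134217728? NO
The largest n with C(n, 8) < 134217728 is n = 42 (where E[X] = 118030185/134217728 ≈ 0.8794). Hence R(8, 8) > 42, i.e. R(8, 8) ≥ 43.

Largest n = 42; hence R(8, 8) > 42.


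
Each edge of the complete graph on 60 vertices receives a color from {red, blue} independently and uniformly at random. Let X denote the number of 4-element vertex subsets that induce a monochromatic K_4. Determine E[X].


Let X = Σ_S X_S over the C(60, 4) = 487635 subsets S of size 4, where X_S = 1 if the K_4 on S is monochromatic.
For a fixed S, the K_4 on S has C(4, 2) = 6 edges. P[all 6 edges red] = (1/2)^6, and likewise for blue, so P[monochromatic] = 2·(1/2)^6 = 2^{1 − 6} = 1/32.
By linearity: E[X] = C(60, 4) · 2^{1 − 6} = 487635 · 1/32 = 487635/32.
Numerically: E[X] ≈ 15238.5938.

E[X] = C(60,4)·2^(1−C(4,2)) = 487635/32 ≈ 15238.5938.


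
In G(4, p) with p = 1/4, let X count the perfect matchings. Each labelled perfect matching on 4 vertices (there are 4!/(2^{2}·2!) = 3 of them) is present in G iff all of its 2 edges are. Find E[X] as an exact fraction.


K_4 has 4!/(2^{2}·2!) = 3 labelled perfect matchings.
For each such perfect matching H, let X_H = 1 if all 2 edges of H are present in G. Then P[X_H = 1] = p^{2} = (1/4)^{2} = 1/16.
By linearity of expectation: E[X] = Σ_H E[X_H] = 3 · p^{2} = 3 · 1/16 = 3/16.
Numerically: E[X] ≈ 0.1875.

E[X] = 3 · (1/4)^{2} = 3/16 ≈ 0.1875.


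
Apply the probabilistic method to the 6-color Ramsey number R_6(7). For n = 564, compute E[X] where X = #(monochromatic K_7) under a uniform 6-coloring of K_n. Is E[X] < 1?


E[X] = C(564, 7) · 6^{1 − 21} = 3469685994423792 · 6^{−20} = 3469685994423792/3656158440062976.
As a reduced fraction: E[X] = 24095041627943/25389989167104 ≈ 0.9489977.
Is E[X] < 1? YES.
Since E[X] < 1, there exists a 6-coloring of K_{564} with no monochromatic K_7; hence R_6(7) > 564.

E[X] = 24095041627943/25389989167104 ≈ 0.9489977; E[X] < 1, so R_6(7) > 564.


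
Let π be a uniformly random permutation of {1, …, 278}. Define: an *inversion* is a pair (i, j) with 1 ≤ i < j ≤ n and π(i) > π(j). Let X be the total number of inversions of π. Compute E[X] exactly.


Write X = Σ X_I over the C(278, 2) = 38503 pairs i < j, with X_I the indicator of one inversion.
There are 38503 indicators.
For each fixed pair i < j, the values π(i) and π(j) are two distinct elements of {1, …, 278} in uniformly random order; by symmetry P[π(i) > π(j)] = 1/2.
By linearity: E[X] = 38503 · (1/2) = C(278, 2) · (1/2) = 38503/2 = 38503/2 ≈ 19251.5000.

E[X] = 38503/2 = 19251.5000.


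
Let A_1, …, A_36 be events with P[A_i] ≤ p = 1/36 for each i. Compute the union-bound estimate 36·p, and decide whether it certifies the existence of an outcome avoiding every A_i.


Union bound: P[∪_{i=1}^{36} A_i] ≤ Σ_i P[A_i] ≤ 36·p = 36·(1/36) = 1.
Numerically: 1 ≈ 1.00000.
Is 1 < 1? NO.
Since the bound 1 is ≥ 1, the union bound is uninformative here; it does NOT by itself certify existence.

36·p = 1 ≈ 1.00000; existence NOT certified by the union bound.


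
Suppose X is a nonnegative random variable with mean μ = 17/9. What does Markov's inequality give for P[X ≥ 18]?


μ = E[X] = 17/9, a = 18.
Markov: P[X ≥ 18] ≤ μ/a = (17/9)/18 = 17/162.
Numerically: ≈ 0.104938.
(Since a = 18 > μ = 1.888889, the bound 17/162 is < 1 and informative.)

P[X ≥ 18] ≤ 17/162 ≈ 0.104938.


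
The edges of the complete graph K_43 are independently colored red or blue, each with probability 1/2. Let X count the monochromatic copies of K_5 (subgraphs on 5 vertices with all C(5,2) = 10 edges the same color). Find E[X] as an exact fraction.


Let X = Σ_S X_S over the C(43, 5) = 962598 subsets S of size 5, where X_S = 1 if the K_5 on S is monochromatic.
For a fixed S, the K_5 on S has C(5, 2) = 10 edges. P[all 10 edges red] = (1/2)^10, and likewise for blue, so P[monochromatic] = 2·(1/2)^10 = 2^{1 − 10} = 1/512.
By linearity of expectation: E[X] = C(43, 5) · 2^{1 − 10} = 962598 · 1/512 = 481299/256.
Numerically: E[X] ≈ 1880.0742.

E[X] = C(43,5)·2^(1−C(5,2)) = 481299/256 ≈ 1880.0742.


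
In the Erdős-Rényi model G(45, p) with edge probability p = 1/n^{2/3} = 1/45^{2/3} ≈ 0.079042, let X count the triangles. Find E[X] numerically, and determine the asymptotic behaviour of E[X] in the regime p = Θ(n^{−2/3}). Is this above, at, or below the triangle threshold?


Number of potential triangles: C(45, 3) = 14190.
Each occurs with probability p³ ≈ (0.079042)³ ≈ 4.9382716e-04.
By linearity: E[X] = C(45, 3)·p³ ≈ 14190 · 4.9382716e-04 ≈ 7.00741.
Since α = 2/3 < 1, p = c/n^{2/3} ≫ 1/n is above the triangle threshold p ~ 1/n. Asymptotically E[X] ~ (c³/6)·n^{3(1−α)} = (1³/6)·n^{1} → ∞; triangles are abundant w.h.p.

E[X] ≈ 7.00741; in regime p = Θ(1/n^{2/3}) E[X] diverges (above the triangle threshold p ~ 1/n).


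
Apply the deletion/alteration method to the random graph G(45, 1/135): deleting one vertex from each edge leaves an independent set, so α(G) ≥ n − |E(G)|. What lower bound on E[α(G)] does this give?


E[|E(G)|] = C(45, 2)·p = 990 · (1/135) = 22/3.
E[α(G)] ≥ n − E[|E(G)|] = 45 − 22/3 = 113/3.
Numerically: ≈ 37.666667.
(This is only a lower bound; the true E[α(G)] may be larger.)

E[α(G)] ≥ 113/3 ≈ 37.666667.


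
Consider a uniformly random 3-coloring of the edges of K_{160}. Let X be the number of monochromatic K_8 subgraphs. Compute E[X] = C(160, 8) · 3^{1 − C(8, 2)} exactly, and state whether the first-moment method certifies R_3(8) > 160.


E[X] = C(160, 8) · 3^{1 − 28} = 8917061687820 · 3^{−27} = 8917061687820/7625597484987.
As a reduced fraction: E[X] = 990784631980/847288609443 ≈ 1.16936.
Is E[X] < 1? NO.
Since E[X] ≥ 1, the first-moment bound is inconclusive at n = 160; it does NOT by itself certify R_3(8) > 160.

E[X] = 990784631980/847288609443 ≈ 1.16936; E[X] ≥ 1; first-moment method inconclusive here.


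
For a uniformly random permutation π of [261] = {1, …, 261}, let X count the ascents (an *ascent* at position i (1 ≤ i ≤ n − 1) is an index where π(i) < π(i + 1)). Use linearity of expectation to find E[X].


Write X = Σ X_I over i = 1, …, 260, with X_I the indicator of one ascent.
There are 260 indicators.
For each fixed i, the pair (π(i), π(i+1)) is a uniformly random ordered pair of distinct values from {1, …, 261}; by symmetry P[π(i) < π(i+1)] = 1/2.
By linearity: E[X] = 260 · (1/2) = (261 − 1) · (1/2) = 130 ≈ 130.000000.

E[X] = 130 = 130.000000.


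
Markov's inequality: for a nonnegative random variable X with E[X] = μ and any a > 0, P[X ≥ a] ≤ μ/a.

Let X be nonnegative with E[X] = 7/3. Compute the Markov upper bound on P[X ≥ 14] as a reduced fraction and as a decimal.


μ = E[X] = 7/3, a = 14.
Markov: P[X ≥ 14] ≤ μ/a = (7/3)/14 = 1/6.
Numerically: ≈ 0.167.
(Since a = 14 > μ = 2.333, the bound 1/6 is < 1 and informative.)

P[X ≥ 14] ≤ 1/6 ≈ 0.167.


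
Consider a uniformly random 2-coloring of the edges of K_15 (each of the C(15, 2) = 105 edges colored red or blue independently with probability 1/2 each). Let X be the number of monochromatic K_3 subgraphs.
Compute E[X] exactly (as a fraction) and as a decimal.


Let X = Σ_S X_S over the C(15, 3) = 455 subsets S of size 3, where X_S = 1 if the K_3 on S is monochromatic.
For a fixed S, the K_3 on S has C(3, 2) = 3 edges. P[all 3 edges red] = (1/2)^3, and likewise for blue, so P[monochromatic] = 2·(1/2)^3 = 2^{1 − 3} = 1/4.
Summing: E[X] = C(15, 3) · 2^{1 − 3} = 455 · 1/4 = 455/4.
Numerically: E[X] ≈ 113.750.

E[X] = C(15,3)·2^(1−C(3,2)) = 455/4 ≈ 113.750.


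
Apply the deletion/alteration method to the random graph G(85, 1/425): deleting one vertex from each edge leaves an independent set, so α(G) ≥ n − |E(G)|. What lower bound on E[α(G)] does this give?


E[|E(G)|] = C(85, 2)·p = 3570 · (1/425) = 42/5.
E[α(G)] ≥ n − E[|E(G)|] = 85 − 42/5 = 383/5.
Numerically: ≈ 76.6000.
(This is only a lower bound; the true E[α(G)] may be larger.)

E[α(G)] ≥ 383/5 ≈ 76.6000.


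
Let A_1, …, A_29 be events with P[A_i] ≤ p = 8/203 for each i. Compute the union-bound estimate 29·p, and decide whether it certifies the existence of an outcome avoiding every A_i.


Union bound: P[∪_{i=1}^{29} A_i] ≤ Σ_i P[A_i] ≤ 29·p = 29·(8/203) = 8/7.
Numerically: 8/7 ≈ 1.143.
Is 8/7 < 1? NO.
Since the bound 8/7 is ≥ 1, the union bound is uninformative here; it does NOT by itself certify existence.

29·p = 8/7 ≈ 1.143; existence NOT certified by the union bound.


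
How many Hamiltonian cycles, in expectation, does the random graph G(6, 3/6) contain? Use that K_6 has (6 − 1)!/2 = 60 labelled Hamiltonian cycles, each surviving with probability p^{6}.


K_6 has (6 − 1)!/2 = 60 labelled Hamiltonian cycles.
For each such Hamiltonian cycle H, let X_H = 1 if all 6 edges of H are present in G. Then P[X_H = 1] = p^{6} = (1/2)^{6} = 1/64.
By linearity: E[X] = Σ_H E[X_H] = 60 · p^{6} = 60 · 1/64 = 15/16.
Numerically: E[X] ≈ 0.9375.

E[X] = 60 · (1/2)^{6} = 15/16 ≈ 0.9375.


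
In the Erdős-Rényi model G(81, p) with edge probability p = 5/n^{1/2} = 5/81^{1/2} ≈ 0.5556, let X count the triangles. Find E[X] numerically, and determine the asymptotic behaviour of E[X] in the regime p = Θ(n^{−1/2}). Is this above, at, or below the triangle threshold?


Number of potential triangles: C(81, 3) = 85320.
Each occurs with probability p³ ≈ (0.5556)³ ≈ 1.714678e-01.
By linearity: E[X] = C(81, 3)·p³ ≈ 85320 · 1.714678e-01 ≈ 14629.6296.
Since α = 1/2 < 1, p = c/n^{1/2} ≫ 1/n is above the triangle threshold p ~ 1/n. Asymptotically E[X] ~ (c³/6)·n^{3(1−α)} = (5³/6)·n^{1.5} → ∞; triangles are abundant w.h.p.

E[X] ≈ 14629.6296; in regime p = Θ(1/n^{1/2}) E[X] diverges (above the triangle threshold p ~ 1/n).


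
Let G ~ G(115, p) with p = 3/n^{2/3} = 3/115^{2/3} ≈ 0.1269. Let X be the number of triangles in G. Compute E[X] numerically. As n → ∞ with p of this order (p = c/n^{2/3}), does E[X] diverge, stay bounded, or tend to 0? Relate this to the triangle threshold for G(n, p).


Number of potential triangles: C(115, 3) = 246905.
Each occurs with probability p³ ≈ (0.1269)³ ≈ 2.041588e-03.
By linearity: E[X] = C(115, 3)·p³ ≈ 246905 · 2.041588e-03 ≈ 504.0783.
Since α = 2/3 < 1, p = c/n^{2/3} ≫ 1/n is above the triangle threshold p ~ 1/n. Asymptotically E[X] ~ (c³/6)·n^{3(1−α)} = (3³/6)·n^{1} → ∞; triangles are abundant w.h.p.

E[X] ≈ 504.0783; in regime p = Θ(1/n^{2/3}) E[X] diverges (above the triangle threshold p ~ 1/n).


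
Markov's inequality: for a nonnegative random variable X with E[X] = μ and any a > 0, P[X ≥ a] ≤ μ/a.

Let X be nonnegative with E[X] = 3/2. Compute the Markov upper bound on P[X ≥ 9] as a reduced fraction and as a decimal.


μ = E[X] = 3/2, a = 9.
Markov: P[X ≥ 9] ≤ μ/a = (3/2)/9 = 1/6.
Numerically: ≈ 0.16667.
(Since a = 9 > μ = 1.50000, the bound 1/6 is < 1 and informative.)

P[X ≥ 9] ≤ 1/6 ≈ 0.16667.


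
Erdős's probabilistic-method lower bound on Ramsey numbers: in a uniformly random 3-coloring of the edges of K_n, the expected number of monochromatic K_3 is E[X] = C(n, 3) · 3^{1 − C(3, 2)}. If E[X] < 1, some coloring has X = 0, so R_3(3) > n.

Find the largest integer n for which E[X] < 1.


We need C(n, 3) · 3^{1 − 3} < 1, i.e. C(n, 3) < 3^{3 − 1} = 9.
Check values of n near the boundary:
  n = 3: C(3, 3) = 1; 1 < 9? YES
  n = 4: C(4, 3) = 4; 4 < 9? YES
  n = 5: C(5, 3) = 10; 10 < 9? NO
The largest n with C(n, 3) < 9 is n = 4 (where E[X] = 4/9 ≈ 0.4444444). Hence R_3(3) > 4, i.e. R_3(3) ≥ 5.

Largest n = 4; hence R_3(3) > 4.


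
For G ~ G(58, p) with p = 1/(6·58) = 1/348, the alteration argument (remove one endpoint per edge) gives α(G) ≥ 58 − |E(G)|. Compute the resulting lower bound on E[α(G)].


E[|E(G)|] = C(58, 2)·p = 1653 · (1/348) = 19/4.
E[α(G)] ≥ n − E[|E(G)|] = 58 − 19/4 = 213/4.
Numerically: ≈ 53.250.
(This is only a lower bound; the true E[α(G)] may be larger.)

E[α(G)] ≥ 213/4 ≈ 53.250.


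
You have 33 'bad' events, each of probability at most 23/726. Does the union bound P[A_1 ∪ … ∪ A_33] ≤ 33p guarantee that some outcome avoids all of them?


Union bound: P[∪_{i=1}^{33} A_i] ≤ Σ_i P[A_i] ≤ 33·p = 33·(23/726) = 23/22.
Numerically: 23/22 ≈ 1.0455.
Is 23/22 < 1? NO.
Since the bound 23/22 is ≥ 1, the union bound is uninformative here; it does NOT by itself certify existence.

33·p = 23/22 ≈ 1.0455; existence NOT certified by the union bound.


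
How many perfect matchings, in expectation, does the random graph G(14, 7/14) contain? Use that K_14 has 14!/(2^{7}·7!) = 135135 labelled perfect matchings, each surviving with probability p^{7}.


K_14 has 14!/(2^{7}·7!) = 135135 labelled perfect matchings.
For each such perfect matching H, let X_H = 1 if all 7 edges of H are present in G. Then P[X_H = 1] = p^{7} = (1/2)^{7} = 1/128.
Summing the indicators: E[X] = Σ_H E[X_H] = 135135 · p^{7} = 135135 · 1/128 = 135135/128.
Numerically: E[X] ≈ 1056.

E[X] = 135135 · (1/2)^{7} = 135135/128 ≈ 1056.


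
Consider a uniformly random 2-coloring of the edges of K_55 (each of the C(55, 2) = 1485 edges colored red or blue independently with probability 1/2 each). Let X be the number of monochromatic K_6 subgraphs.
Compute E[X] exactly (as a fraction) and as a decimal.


Let X = Σ_S X_S over the C(55, 6) = 28989675 subsets S of size 6, where X_S = 1 if the K_6 on S is monochromatic.
For a fixed S, the K_6 on S has C(6, 2) = 15 edges. P[all 15 edges red] = (1/2)^15, and likewise for blue, so P[monochromatic] = 2·(1/2)^15 = 2^{1 − 15} = 1/16384.
Summing: E[X] = C(55, 6) · 2^{1 − 15} = 28989675 · 1/16384 = 28989675/16384.
Numerically: E[X] ≈ 1769.38934.

E[X] = C(55,6)·2^(1−C(6,2)) = 28989675/16384 ≈ 1769.38934.


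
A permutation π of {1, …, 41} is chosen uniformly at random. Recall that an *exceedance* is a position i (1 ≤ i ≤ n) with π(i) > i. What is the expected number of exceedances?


Write X = Σ_{i=1}^{41} X_i, where X_i = 1_{π(i) > i}.
For each fixed i, π(i) is uniform over {1, …, 41} (marginal of a uniform permutation), so P[π(i) > i] = (n − i)/n. Summing: Σ_{i=1}^{41} (n − i)/n = (0 + 1 + … + 40)/41 = 41(41 − 1)/(2·41) = (41 − 1)/2.
Hence E[X] = Σ_{i=1}^{41} (41 − i)/41 = 20 ≈ 20.00000.

E[X] = 20 = 20.00000.


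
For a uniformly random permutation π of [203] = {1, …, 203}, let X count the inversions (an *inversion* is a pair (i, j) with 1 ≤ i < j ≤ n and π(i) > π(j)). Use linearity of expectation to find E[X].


Write X = Σ X_I over the C(203, 2) = 20503 pairs i < j, with X_I the indicator of one inversion.
There are 20503 indicators.
For each fixed pair i < j, the values π(i) and π(j) are two distinct elements of {1, …, 203} in uniformly random order; by symmetry P[π(i) > π(j)] = 1/2.
By linearity: E[X] = 20503 · (1/2) = C(203, 2) · (1/2) = 20503/2 = 20503/2 ≈ 10251.50000.

E[X] = 20503/2 = 10251.50000.


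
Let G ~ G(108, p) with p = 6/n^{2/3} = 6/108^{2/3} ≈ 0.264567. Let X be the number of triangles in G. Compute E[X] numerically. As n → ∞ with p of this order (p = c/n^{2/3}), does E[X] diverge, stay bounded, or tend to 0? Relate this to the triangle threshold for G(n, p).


Number of potential triangles: C(108, 3) = 204156.
Each occurs with probability p³ ≈ (0.264567)³ ≈ 1.85185185e-02.
By linearity: E[X] = C(108, 3)·p³ ≈ 204156 · 1.85185185e-02 ≈ 3780.666667.
Since α = 2/3 < 1, p = c/n^{2/3} ≫ 1/n is above the triangle threshold p ~ 1/n. Asymptotically E[X] ~ (c³/6)·n^{3(1−α)} = (6³/6)·n^{1} → ∞; triangles are abundant w.h.p.

E[X] ≈ 3780.666667; in regime p = Θ(1/n^{2/3}) E[X] diverges (above the triangle threshold p ~ 1/n).


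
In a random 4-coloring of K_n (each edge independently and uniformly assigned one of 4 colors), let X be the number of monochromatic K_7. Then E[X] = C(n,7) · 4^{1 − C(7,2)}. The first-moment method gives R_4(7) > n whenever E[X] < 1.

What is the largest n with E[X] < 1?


We need C(n, 7) · 4^{1 − 21} < 1, i.e. C(n, 7) < 4^{21 − 1} = 1099511627776.
Check values of n near the boundary:
  n = 178: C(178, 7) = 996867063280; 996867063280 < 1099511627776? YES
  n = 179: C(179, 7) = 1037437234460; 1037437234460 < 1099511627776? YES
  n = 180: C(180, 7) = 1079414463600; 1079414463600 < 1099511627776? YES
  n = 181: C(181, 7) = 1122839183400; 1122839183400 < 1099511627776? NO
  n = 182: C(182, 7) = 1167752750736; 1167752750736 < 1099511627776? NO
The largest n with C(n, 7) < 1099511627776 is n = 180 (where E[X] = 67463403975/68719476736 ≈ 0.981722). Hence R_4(7) > 180, i.e. R_4(7) ≥ 181.

Largest n = 180; hence R_4(7) > 180.


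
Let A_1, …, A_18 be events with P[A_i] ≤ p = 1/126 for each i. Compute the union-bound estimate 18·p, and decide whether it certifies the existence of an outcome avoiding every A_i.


Union bound: P[∪_{i=1}^{18} A_i] ≤ Σ_i P[A_i] ≤ 18·p = 18·(1/126) = 1/7.
Numerically: 1/7 ≈ 0.1429.
Is 1/7 < 1? YES.
Since P[∪ A_i] ≤ 1/7 < 1, the complement has P[∩ A_i^c] ≥ 1 − 1/7 = 6/7 > 0, so some outcome avoids every A_i.

18·p = 1/7 ≈ 0.1429; existence CERTIFIED by the union bound.


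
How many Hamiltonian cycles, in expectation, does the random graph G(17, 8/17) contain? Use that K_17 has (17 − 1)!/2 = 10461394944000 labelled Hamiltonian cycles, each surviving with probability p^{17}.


K_17 has (17 − 1)!/2 = 10461394944000 labelled Hamiltonian cycles.
For each such Hamiltonian cycle H, let X_H = 1 if all 17 edges of H are present in G. Then P[X_H = 1] = p^{17} = (8/17)^{17} = 2251799813685248/827240261886336764177.
Summing the indicators: E[X] = Σ_H E[X_H] = 10461394944000 · p^{17} = 10461394944000 · 2251799813685248/827240261886336764177 = 23556967185786995434586112000/827240261886336764177.
Numerically: E[X] ≈ 2.848e+07.

E[X] = 10461394944000 · (8/17)^{17} = 23556967185786995434586112000/827240261886336764177 ≈ 2.848e+07.


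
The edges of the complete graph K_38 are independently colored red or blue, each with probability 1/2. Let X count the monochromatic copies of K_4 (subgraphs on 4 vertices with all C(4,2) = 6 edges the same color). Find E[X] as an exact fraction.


Let X = Σ_S X_S over the C(38, 4) = 73815 subsets S of size 4, where X_S = 1 if the K_4 on S is monochromatic.
For a fixed S, the K_4 on S has C(4, 2) = 6 edges. P[all 6 edges red] = (1/2)^6, and likewise for blue, so P[monochromatic] = 2·(1/2)^6 = 2^{1 − 6} = 1/32.
By linearity of expectation: E[X] = C(38, 4) · 2^{1 − 6} = 73815 · 1/32 = 73815/32.
Numerically: E[X] ≈ 2306.718750.

E[X] = C(38,4)·2^(1−C(4,2)) = 73815/32 ≈ 2306.718750.


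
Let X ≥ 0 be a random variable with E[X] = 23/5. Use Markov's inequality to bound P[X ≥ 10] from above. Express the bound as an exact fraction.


μ = E[X] = 23/5, a = 10.
Markov: P[X ≥ 10] ≤ μ/a = (23/5)/10 = 23/50.
Numerically: ≈ 0.4600.
(Since a = 10 > μ = 4.6000, the bound 23/50 is < 1 and informative.)

P[X ≥ 10] ≤ 23/50 ≈ 0.4600.


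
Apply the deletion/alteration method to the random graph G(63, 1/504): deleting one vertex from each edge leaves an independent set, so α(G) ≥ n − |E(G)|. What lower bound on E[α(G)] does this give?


E[|E(G)|] = C(63, 2)·p = 1953 · (1/504) = 31/8.
E[α(G)] ≥ n − E[|E(G)|] = 63 − 31/8 = 473/8.
Numerically: ≈ 59.125000.
(This is only a lower bound; the true E[α(G)] may be larger.)

E[α(G)] ≥ 473/8 ≈ 59.125000.


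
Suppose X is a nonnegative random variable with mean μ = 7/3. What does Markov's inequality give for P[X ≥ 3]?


μ = E[X] = 7/3, a = 3.
Markov: P[X ≥ 3] ≤ μ/a = (7/3)/3 = 7/9.
Numerically: ≈ 0.77778.
(Since a = 3 > μ = 2.33333, the bound 7/9 is < 1 and informative.)

P[X ≥ 3] ≤ 7/9 ≈ 0.77778.


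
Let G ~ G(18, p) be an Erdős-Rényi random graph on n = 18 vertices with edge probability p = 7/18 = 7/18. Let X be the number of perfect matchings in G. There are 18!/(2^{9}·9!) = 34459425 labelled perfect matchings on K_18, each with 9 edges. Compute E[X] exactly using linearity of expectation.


K_18 has 18!/(2^{9}·9!) = 34459425 labelled perfect matchings.
For each such perfect matching H, let X_H = 1 if all 9 edges of H are present in G. Then P[X_H = 1] = p^{9} = (7/18)^{9} = 40353607/198359290368.
By linearity: E[X] = Σ_H E[X_H] = 34459425 · p^{9} = 34459425 · 40353607/198359290368 = 17167433257975/2448880128.
Numerically: E[X] ≈ 7010.

E[X] = 34459425 · (7/18)^{9} = 17167433257975/2448880128 ≈ 7010.


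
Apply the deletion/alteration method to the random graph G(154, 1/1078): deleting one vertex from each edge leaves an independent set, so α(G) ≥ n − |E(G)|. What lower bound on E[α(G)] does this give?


E[|E(G)|] = C(154, 2)·p = 11781 · (1/1078) = 153/14.
E[α(G)] ≥ n − E[|E(G)|] = 154 − 153/14 = 2003/14.
Numerically: ≈ 143.07143.
(This is only a lower bound; the true E[α(G)] may be larger.)

E[α(G)] ≥ 2003/14 ≈ 143.07143.


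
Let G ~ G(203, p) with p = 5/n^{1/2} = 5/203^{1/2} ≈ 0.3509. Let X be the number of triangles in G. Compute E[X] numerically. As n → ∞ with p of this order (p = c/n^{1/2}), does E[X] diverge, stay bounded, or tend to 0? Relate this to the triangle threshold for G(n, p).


Number of potential triangles: C(203, 3) = 1373701.
Each occurs with probability p³ ≈ (0.3509)³ ≈ 4.321813e-02.
By linearity: E[X] = C(203, 3)·p³ ≈ 1373701 · 4.321813e-02 ≈ 59368.7863.
Since α = 1/2 < 1, p = c/n^{1/2} ≫ 1/n is above the triangle threshold p ~ 1/n. Asymptotically E[X] ~ (c³/6)·n^{3(1−α)} = (5³/6)·n^{1.5} → ∞; triangles are abundant w.h.p.

E[X] ≈ 59368.7863; in regime p = Θ(1/n^{1/2}) E[X] diverges (above the triangle threshold p ~ 1/n).


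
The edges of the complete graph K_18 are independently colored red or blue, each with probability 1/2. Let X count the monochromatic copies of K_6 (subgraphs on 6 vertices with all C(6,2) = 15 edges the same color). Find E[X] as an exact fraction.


Let X = Σ_S X_S over the C(18, 6) = 18564 subsets S of size 6, where X_S = 1 if the K_6 on S is monochromatic.
For a fixed S, the K_6 on S has C(6, 2) = 15 edges. P[all 15 edges red] = (1/2)^15, and likewise for blue, so P[monochromatic] = 2·(1/2)^15 = 2^{1 − 15} = 1/16384.
By linearity: E[X] = C(18, 6) · 2^{1 − 15} = 18564 · 1/16384 = 4641/4096.
Numerically: E[X] ≈ 1.133.

E[X] = C(18,6)·2^(1−C(6,2)) = 4641/4096 ≈ 1.133.


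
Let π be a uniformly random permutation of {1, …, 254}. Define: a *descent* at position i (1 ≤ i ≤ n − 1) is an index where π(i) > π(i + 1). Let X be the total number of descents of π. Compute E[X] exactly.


Write X = Σ X_I over i = 1, …, 253, with X_I the indicator of one descent.
There are 253 indicators.
For each fixed i, the pair (π(i), π(i+1)) is a uniformly random ordered pair of distinct values from {1, …, 254}; by symmetry P[π(i) > π(i+1)] = 1/2.
By linearity: E[X] = 253 · (1/2) = (254 − 1) · (1/2) = 253/2 ≈ 126.500000.

E[X] = 253/2 = 126.500000.


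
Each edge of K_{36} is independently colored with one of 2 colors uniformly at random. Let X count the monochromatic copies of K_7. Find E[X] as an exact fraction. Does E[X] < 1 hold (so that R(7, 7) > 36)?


E[X] = C(36, 7) · 2^{1 − 21} = 8347680 · 2^{−20} = 8347680/1048576.
As a reduced fraction: E[X] = 260865/32768 ≈ 7.960968.
Is E[X] < 1? NO.
Since E[X] ≥ 1, the first-moment bound is inconclusive at n = 36; it does NOT by itself certify R(7, 7) > 36.

E[X] = 260865/32768 ≈ 7.960968; E[X] ≥ 1; first-moment method inconclusive here.


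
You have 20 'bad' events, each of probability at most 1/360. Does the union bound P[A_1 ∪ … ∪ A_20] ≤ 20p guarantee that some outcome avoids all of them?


Union bound: P[∪_{i=1}^{20} A_i] ≤ Σ_i P[A_i] ≤ 20·p = 20·(1/360) = 1/18.
Numerically: 1/18 ≈ 0.0555556.
Is 1/18 < 1? YES.
Since P[∪ A_i] ≤ 1/18 < 1, the complement has P[∩ A_i^c] ≥ 1 − 1/18 = 17/18 > 0, so some outcome avoids every A_i.

20·p = 1/18 ≈ 0.0555556; existence CERTIFIED by the union bound.


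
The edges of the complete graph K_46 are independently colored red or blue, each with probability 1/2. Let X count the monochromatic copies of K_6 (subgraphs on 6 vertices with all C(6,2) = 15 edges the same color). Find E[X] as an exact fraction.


Let X = Σ_S X_S over the C(46, 6) = 9366819 subsets S of size 6, where X_S = 1 if the K_6 on S is monochromatic.
For a fixed S, the K_6 on S has C(6, 2) = 15 edges. P[all 15 edges red] = (1/2)^15, and likewise for blue, so P[monochromatic] = 2·(1/2)^15 = 2^{1 − 15} = 1/16384.
By linearity of expectation: E[X] = C(46, 6) · 2^{1 − 15} = 9366819 · 1/16384 = 9366819/16384.
Numerically: E[X] ≈ 571.705.

E[X] = C(46,6)·2^(1−C(6,2)) = 9366819/16384 ≈ 571.705.


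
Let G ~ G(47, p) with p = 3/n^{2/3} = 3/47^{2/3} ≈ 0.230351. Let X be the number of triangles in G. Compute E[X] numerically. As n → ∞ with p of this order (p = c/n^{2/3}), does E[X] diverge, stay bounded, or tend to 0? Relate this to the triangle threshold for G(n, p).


Number of potential triangles: C(47, 3) = 16215.
Each occurs with probability p³ ≈ (0.230351)³ ≈ 1.22227252e-02.
By linearity: E[X] = C(47, 3)·p³ ≈ 16215 · 1.22227252e-02 ≈ 198.191489.
Since α = 2/3 < 1, p = c/n^{2/3} ≫ 1/n is above the triangle threshold p ~ 1/n. Asymptotically E[X] ~ (c³/6)·n^{3(1−α)} = (3³/6)·n^{1} → ∞; triangles are abundant w.h.p.

E[X] ≈ 198.191489; in regime p = Θ(1/n^{2/3}) E[X] diverges (above the triangle threshold p ~ 1/n).


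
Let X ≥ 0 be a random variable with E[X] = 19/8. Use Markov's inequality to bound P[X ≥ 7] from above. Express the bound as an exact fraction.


μ = E[X] = 19/8, a = 7.
Markov: P[X ≥ 7] ≤ μ/a = (19/8)/7 = 19/56.
Numerically: ≈ 0.339.
(Since a = 7 > μ = 2.375, the bound 19/56 is < 1 and informative.)

P[X ≥ 7] ≤ 19/56 ≈ 0.339.


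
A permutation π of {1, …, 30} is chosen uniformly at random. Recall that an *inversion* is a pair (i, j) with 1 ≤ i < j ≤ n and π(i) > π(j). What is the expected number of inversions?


Write X = Σ X_I over the C(30, 2) = 435 pairs i < j, with X_I the indicator of one inversion.
There are 435 indicators.
For each fixed pair i < j, the values π(i) and π(j) are two distinct elements of {1, …, 30} in uniformly random order; by symmetry P[π(i) > π(j)] = 1/2.
By linearity: E[X] = 435 · (1/2) = C(30, 2) · (1/2) = 435/2 = 435/2 ≈ 217.5000.

E[X] = 435/2 = 217.5000.


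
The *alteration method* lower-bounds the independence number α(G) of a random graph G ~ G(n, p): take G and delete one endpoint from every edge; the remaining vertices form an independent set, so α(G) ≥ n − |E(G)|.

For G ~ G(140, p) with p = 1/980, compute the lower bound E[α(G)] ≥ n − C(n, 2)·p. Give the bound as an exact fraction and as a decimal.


E[|E(G)|] = C(140, 2)·p = 9730 · (1/980) = 139/14.
E[α(G)] ≥ n − E[|E(G)|] = 140 − 139/14 = 1821/14.
Numerically: ≈ 130.071429.
(This is only a lower bound; the true E[α(G)] may be larger.)

E[α(G)] ≥ 1821/14 ≈ 130.071429.


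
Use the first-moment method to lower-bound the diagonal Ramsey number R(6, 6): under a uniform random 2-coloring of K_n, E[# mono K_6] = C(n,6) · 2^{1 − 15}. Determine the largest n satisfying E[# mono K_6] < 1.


We need C(n, 6) · 2^{1 − 15} < 1, i.e. C(n, 6) < 2^{15 − 1} = 16384.
Check values of n near the boundary:
  n = 15: C(15, 6) = 5005; 5005 < 16384? YES
  n = 16: C(16, 6) = 8008; 8008 < 16384? YES
  n = 17: C(17, 6) = 12376; 12376 < 16384? YES
  n = 18: C(18, 6) = 18564; 18564 < 16384? NO
The largest n with C(n, 6) < 16384 is n = 17 (where E[X] = 1547/2048 ≈ 0.7553711). Hence R(6, 6) > 17, i.e. R(6, 6) ≥ 18.

Largest n = 17; hence R(6, 6) > 17.


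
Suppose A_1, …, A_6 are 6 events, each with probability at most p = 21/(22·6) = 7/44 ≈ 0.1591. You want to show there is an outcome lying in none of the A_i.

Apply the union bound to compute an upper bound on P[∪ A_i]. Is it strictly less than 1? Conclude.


Union bound: P[∪_{i=1}^{6} A_i] ≤ Σ_i P[A_i] ≤ 6·p = 6·(7/44) = 21/22.
Numerically: 21/22 ≈ 0.9545.
Is 21/22 < 1? YES.
Since P[∪ A_i] ≤ 21/22 < 1, the complement has P[∩ A_i^c] ≥ 1 − 21/22 = 1/22 > 0, so some outcome avoids every A_i.

6·p = 21/22 ≈ 0.9545; existence CERTIFIED by the union bound.


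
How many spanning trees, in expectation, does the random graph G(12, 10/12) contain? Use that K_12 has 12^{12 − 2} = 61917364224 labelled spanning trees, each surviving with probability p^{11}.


K_12 has 12^{12 − 2} = 61917364224 labelled spanning trees.
For each such spanning tree H, let X_H = 1 if all 11 edges of H are present in G. Then P[X_H = 1] = p^{11} = (5/6)^{11} = 48828125/362797056.
Summing the indicators: E[X] = Σ_H E[X_H] = 61917364224 · p^{11} = 61917364224 · 48828125/362797056 = 25000000000/3.
Numerically: E[X] ≈ 8.33333e+09.

E[X] = 61917364224 · (5/6)^{11} = 25000000000/3 ≈ 8.33333e+09.


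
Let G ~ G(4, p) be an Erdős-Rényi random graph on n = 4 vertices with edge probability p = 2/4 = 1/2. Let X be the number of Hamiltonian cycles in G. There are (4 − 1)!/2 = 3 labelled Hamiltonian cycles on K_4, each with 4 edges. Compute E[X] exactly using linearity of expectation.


K_4 has (4 − 1)!/2 = 3 labelled Hamiltonian cycles.
For each such Hamiltonian cycle H, let X_H = 1 if all 4 edges of H are present in G. Then P[X_H = 1] = p^{4} = (1/2)^{4} = 1/16.
By linearity of expectation: E[X] = Σ_H E[X_H] = 3 · p^{4} = 3 · 1/16 = 3/16.
Numerically: E[X] ≈ 0.1875.

E[X] = 3 · (1/2)^{4} = 3/16 ≈ 0.1875.


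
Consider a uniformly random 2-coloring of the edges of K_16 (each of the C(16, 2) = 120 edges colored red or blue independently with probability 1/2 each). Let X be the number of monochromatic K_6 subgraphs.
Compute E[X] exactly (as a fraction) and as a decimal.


Let X = Σ_S X_S over the C(16, 6) = 8008 subsets S of size 6, where X_S = 1 if the K_6 on S is monochromatic.
For a fixed S, the K_6 on S has C(6, 2) = 15 edges. P[all 15 edges red] = (1/2)^15, and likewise for blue, so P[monochromatic] = 2·(1/2)^15 = 2^{1 − 15} = 1/16384.
Summing: E[X] = C(16, 6) · 2^{1 − 15} = 8008 · 1/16384 = 1001/2048.
Numerically: E[X] ≈ 0.4888.

E[X] = C(16,6)·2^(1−C(6,2)) = 1001/2048 ≈ 0.4888.


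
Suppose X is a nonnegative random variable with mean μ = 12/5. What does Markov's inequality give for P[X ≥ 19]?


μ = E[X] = 12/5, a = 19.
Markov: P[X ≥ 19] ≤ μ/a = (12/5)/19 = 12/95.
Numerically: ≈ 0.1263.
(Since a = 19 > μ = 2.4000, the bound 12/95 is < 1 and informative.)

P[X ≥ 19] ≤ 12/95 ≈ 0.1263.


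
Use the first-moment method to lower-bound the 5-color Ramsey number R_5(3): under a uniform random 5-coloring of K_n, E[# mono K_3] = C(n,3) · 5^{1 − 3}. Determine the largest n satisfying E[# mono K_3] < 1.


We need C(n, 3) · 5^{1 − 3} < 1, i.e. C(n, 3) < 5^{3 − 1} = 25.
Check values of n near the boundary:
  n = 3: C(3, 3) = 1; 1 < 25? YES
  n = 4: C(4, 3) = 4; 4 < 25? YES
  n = 5: C(5, 3) = 10; 10 < 25? YES
  n = 6: C(6, 3) = 20; 20 < 25? YES
  n = 7: C(7, 3) = 35; 35 < 25? NO
  n = 8: C(8, 3) = 56; 56 < 25? NO
The largest n with C(n, 3) < 25 is n = 6 (where E[X] = 4/5 ≈ 0.80000). Hence R_5(3) > 6, i.e. R_5(3) ≥ 7.

Largest n = 6; hence R_5(3) > 6.


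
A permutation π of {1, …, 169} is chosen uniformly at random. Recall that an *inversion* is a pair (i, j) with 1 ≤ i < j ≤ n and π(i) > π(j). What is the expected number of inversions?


Write X = Σ X_I over the C(169, 2) = 14196 pairs i < j, with X_I the indicator of one inversion.
There are 14196 indicators.
For each fixed pair i < j, the values π(i) and π(j) are two distinct elements of {1, …, 169} in uniformly random order; by symmetry P[π(i) > π(j)] = 1/2.
By linearity: E[X] = 14196 · (1/2) = C(169, 2) · (1/2) = 14196/2 = 7098 ≈ 7098.0000.

E[X] = 7098 = 7098.0000.


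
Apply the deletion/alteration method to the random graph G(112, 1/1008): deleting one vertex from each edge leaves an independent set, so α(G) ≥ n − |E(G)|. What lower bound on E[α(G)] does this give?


E[|E(G)|] = C(112, 2)·p = 6216 · (1/1008) = 37/6.
E[α(G)] ≥ n − E[|E(G)|] = 112 − 37/6 = 635/6.
Numerically: ≈ 105.833333.
(This is only a lower bound; the true E[α(G)] may be larger.)

E[α(G)] ≥ 635/6 ≈ 105.833333.
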